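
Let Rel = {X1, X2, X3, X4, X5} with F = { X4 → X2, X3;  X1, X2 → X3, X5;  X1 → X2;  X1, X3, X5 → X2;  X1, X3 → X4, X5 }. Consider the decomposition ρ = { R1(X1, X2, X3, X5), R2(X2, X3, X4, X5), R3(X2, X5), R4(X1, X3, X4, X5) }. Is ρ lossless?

Yes

Chase test. Columns are X1, X2, X3, X4, X5; row i has aⱼ where attribute j ∈ Ri, else bᵢⱼ.
Initial tableau (one row per fragment):
  row 1: a1 a2 a3 b14 a5
  row 2: b21 a2 a3 a4 a5
  row 3: b31 a2 b33 b34 a5
  row 4: a1 b42 a3 a4 a5
Rows 2 and 4 agree on X4; apply X4→X2, X3 and equate their X2, X3 entries.
Rows 1 and 4 agree on X1, X3; apply X1, X3→X4, X5 and equate their X4, X5 entries.
Row 1 is now all distinguished symbols — the join is lossless.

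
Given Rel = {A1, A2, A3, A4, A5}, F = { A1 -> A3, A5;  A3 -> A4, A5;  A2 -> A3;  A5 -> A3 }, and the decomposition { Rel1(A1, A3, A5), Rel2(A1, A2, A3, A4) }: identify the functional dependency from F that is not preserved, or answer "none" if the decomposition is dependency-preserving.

none

A1 → A3, A5 lies within Rel1.
A3 → A4, A5: restricted closure across fragments reaches A4, A5.
A2 → A3 lies within Rel2.
A5 → A3 lies within Rel1.
Every dependency is enforceable on the fragments, so the decomposition is dependency-preserving.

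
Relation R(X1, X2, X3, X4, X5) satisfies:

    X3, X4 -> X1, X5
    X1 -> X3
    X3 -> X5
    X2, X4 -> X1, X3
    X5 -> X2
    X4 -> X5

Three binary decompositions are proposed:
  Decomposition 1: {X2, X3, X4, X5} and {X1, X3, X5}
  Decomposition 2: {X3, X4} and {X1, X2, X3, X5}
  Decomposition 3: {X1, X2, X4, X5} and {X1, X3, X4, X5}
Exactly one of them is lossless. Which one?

Decomposition 1: common = {X3, X5}, closure = {X2, X3, X5} → lossy.
Decomposition 2: common = {X3}, closure = {X2, X3, X5} → lossy.
Decomposition 3: common = {X1, X4, X5}, closure = {X1, X2, X3, X4, X5} → lossless.

Decomposition 3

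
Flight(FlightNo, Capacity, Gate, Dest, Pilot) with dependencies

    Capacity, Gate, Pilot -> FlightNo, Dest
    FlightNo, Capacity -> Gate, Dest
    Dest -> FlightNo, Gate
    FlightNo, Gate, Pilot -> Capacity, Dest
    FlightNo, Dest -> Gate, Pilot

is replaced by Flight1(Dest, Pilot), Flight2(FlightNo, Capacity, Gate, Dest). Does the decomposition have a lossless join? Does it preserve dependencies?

lossless but not dependency-preserving

Lossless test: (Dest)⁺ = {FlightNo, Capacity, Gate, Dest, Pilot}, which contains all of one fragment — lossless.
Dependency preservation: the restricted closure of {Capacity, Gate, Pilot} across the fragments never reaches {FlightNo, Dest}, so Capacity, Gate, Pilot → FlightNo, Dest cannot be enforced without a join — not preserved.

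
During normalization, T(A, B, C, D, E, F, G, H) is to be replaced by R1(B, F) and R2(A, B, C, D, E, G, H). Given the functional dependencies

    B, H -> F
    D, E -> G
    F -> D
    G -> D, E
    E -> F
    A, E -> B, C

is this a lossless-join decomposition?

No

Common attributes: R1 ∩ R2 = {B}.
No dependency enlarges {B}, so (B)⁺ = {B}.
The closure contains neither all of R1 = {B, F} nor all of R2 = {A, B, C, D, E, G, H}, so the common attributes are not a superkey of either fragment. The join is lossy.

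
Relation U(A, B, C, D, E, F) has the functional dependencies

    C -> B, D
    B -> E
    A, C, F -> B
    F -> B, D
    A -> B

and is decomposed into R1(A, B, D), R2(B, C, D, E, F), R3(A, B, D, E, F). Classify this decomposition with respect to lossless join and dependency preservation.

lossy but dependency-preserving

Lossless test (chase): Rows 1 and 2 agree on B; apply B→E and equate their E entries. No row becomes fully distinguished — the join is lossy.
Dependency preservation: A, C, F → B is not contained in any single fragment, but the restricted closure of its left-hand side across the fragments still reaches the right-hand side; the remaining FDs each lie inside some fragment. All dependencies are preserved.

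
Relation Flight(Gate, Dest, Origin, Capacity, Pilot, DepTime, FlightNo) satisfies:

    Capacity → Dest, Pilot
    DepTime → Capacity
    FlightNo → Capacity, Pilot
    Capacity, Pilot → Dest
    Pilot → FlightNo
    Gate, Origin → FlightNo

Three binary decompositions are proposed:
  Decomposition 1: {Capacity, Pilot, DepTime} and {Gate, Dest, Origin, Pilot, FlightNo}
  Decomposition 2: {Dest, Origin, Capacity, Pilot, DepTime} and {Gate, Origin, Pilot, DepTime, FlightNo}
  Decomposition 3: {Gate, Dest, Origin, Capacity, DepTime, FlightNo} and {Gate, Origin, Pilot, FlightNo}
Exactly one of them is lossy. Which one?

Decomposition 1: common = {Pilot}, closure = {Dest, Capacity, Pilot, FlightNo} → lossy.
Decomposition 2: common = {Origin, Pilot, DepTime}, closure = {Dest, Origin, Capacity, Pilot, DepTime, FlightNo} → lossless.
Decomposition 3: common = {Gate, Origin, FlightNo}, closure = {Gate, Dest, Origin, Capacity, Pilot, FlightNo} → lossless.

Decomposition 1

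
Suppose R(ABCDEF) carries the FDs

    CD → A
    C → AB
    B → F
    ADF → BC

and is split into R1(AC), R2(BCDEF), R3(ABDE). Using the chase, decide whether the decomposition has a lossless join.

Yes

Chase test. Columns are ABCDEF; row i has aⱼ where attribute j ∈ Ri, else bᵢⱼ.
Initial tableau (one row per fragment):
  row 1: a1 b12 a3 b14 b15 b16
  row 2: b21 a2 a3 a4 a5 a6
  row 3: a1 a2 b33 a4 a5 b36
Rows 1 and 2 agree on C; apply C→AB and equate their AB entries.
Rows 1 and 2 agree on B; apply B→F and equate their F entries.
Rows 1 and 3 agree on B; apply B→F and equate their F entries.
Rows 2 and 3 agree on ADF; apply ADF→BC and equate their BC entries.
Row 2 is now all distinguished symbols — the join is lossless.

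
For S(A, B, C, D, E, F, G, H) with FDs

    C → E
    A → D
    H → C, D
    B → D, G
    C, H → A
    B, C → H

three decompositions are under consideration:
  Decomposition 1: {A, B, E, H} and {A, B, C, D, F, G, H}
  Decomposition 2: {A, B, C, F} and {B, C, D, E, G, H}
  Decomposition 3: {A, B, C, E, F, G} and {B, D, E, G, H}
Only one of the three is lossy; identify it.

Decomposition 1: common = {A, B, H}, closure = {A, B, C, D, E, G, H} → lossless.
Decomposition 2: common = {B, C}, closure = {A, B, C, D, E, G, H} → lossless.
Decomposition 3: common = {B, E, G}, closure = {B, D, E, G} → lossy.

Decomposition 3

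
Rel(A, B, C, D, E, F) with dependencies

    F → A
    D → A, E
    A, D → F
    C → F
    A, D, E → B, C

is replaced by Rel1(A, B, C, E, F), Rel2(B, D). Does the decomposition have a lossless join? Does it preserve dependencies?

lossy and not dependency-preserving

Lossless test: (B)⁺ = {B}, which is a superkey of neither fragment — lossy.
Dependency preservation: the restricted closure of {D} across the fragments never reaches {A, E}, so D → A, E cannot be enforced without a join — not preserved.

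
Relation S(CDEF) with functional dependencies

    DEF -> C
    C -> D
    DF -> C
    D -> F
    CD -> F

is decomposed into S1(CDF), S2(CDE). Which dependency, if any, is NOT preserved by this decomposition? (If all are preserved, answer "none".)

DEF → C: restricted closure across fragments reaches C.
C → D lies within S1.
DF → C lies within S1.
D → F lies within S1.
CD → F lies within S1.
Every dependency is enforceable on the fragments, so the decomposition is dependency-preserving.

none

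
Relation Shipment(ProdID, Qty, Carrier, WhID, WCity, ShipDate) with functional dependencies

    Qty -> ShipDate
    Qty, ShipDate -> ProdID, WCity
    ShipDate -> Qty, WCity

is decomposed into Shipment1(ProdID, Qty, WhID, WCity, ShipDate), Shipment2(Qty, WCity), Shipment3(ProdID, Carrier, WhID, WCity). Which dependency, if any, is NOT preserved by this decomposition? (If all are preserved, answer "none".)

none

Qty → ShipDate lies within Shipment1.
Qty, ShipDate → ProdID, WCity lies within Shipment1.
ShipDate → Qty, WCity lies within Shipment1.
Every dependency is enforceable on the fragments, so the decomposition is dependency-preserving.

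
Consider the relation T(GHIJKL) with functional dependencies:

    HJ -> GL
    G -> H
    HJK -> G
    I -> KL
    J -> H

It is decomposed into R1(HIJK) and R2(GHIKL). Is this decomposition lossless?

Common attributes: R1 ∩ R2 = {HIK}.
Closure of {HIK}: I → KL applies, adding L. So (HIK)⁺ = {HIKL}.
The closure contains neither all of R1 = {HIJK} nor all of R2 = {GHIKL}, so the common attributes are not a superkey of either fragment. The join is lossy.

No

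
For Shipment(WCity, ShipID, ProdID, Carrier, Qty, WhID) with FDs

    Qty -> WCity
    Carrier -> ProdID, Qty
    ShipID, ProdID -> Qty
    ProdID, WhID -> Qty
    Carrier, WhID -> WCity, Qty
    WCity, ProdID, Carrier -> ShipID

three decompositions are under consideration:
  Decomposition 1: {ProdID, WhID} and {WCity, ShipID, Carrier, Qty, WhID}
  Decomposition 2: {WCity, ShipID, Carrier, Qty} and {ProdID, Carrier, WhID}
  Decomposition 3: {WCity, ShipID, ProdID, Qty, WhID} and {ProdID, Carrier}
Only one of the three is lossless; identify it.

Decomposition 2

Decomposition 1: common = {WhID}, closure = {WhID} → lossy.
Decomposition 2: common = {Carrier}, closure = {WCity, ShipID, ProdID, Carrier, Qty} → lossless.
Decomposition 3: common = {ProdID}, closure = {ProdID} → lossy.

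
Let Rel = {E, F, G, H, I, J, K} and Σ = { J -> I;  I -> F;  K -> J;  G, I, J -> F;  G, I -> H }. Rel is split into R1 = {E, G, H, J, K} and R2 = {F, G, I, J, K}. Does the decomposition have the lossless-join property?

Yes

Common attributes: R1 ∩ R2 = {G, J, K}.
Closure of {G, J, K}: J → I applies, adding I; I → F applies, adding F; G, I → H applies, adding H. So (G, J, K)⁺ = {F, G, H, I, J, K}.
This closure contains every attribute of R2, so R1 ∩ R2 → R2. The join is lossless.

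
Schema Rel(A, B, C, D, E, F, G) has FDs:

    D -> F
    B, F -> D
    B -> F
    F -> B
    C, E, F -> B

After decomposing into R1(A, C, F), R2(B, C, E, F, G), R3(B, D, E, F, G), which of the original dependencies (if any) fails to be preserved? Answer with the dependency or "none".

none

D → F lies within R3.
B, F → D lies within R3.
B → F lies within R2.
F → B lies within R2.
C, E, F → B lies within R2.
Every dependency is enforceable on the fragments, so the decomposition is dependency-preserving.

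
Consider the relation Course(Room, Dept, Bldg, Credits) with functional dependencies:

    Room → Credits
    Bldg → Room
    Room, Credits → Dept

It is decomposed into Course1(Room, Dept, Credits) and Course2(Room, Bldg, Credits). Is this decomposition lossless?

Common attributes: Course1 ∩ Course2 = {Room, Credits}.
Closure of {Room, Credits}: Room, Credits → Dept applies, adding Dept. So (Room, Credits)⁺ = {Room, Dept, Credits}.
This closure contains every attribute of Course1, so Course1 ∩ Course2 → Course1. The join is lossless.

Yes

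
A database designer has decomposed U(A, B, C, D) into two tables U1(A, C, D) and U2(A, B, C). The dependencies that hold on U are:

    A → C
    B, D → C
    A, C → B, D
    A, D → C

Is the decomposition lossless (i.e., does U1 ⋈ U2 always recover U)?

Yes

Common attributes: U1 ∩ U2 = {A, C}.
Closure of {A, C}: A, C → B, D applies, adding B, D. So (A, C)⁺ = {A, B, C, D}.
This closure contains every attribute of U1, so U1 ∩ U2 → U1. The join is lossless.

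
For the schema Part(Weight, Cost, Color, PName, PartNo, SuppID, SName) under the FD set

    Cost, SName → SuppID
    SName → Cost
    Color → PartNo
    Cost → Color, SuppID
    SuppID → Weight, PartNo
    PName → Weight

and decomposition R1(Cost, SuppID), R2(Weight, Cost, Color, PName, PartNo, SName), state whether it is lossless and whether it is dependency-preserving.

Lossless test: (Cost)⁺ = {Weight, Cost, Color, PartNo, SuppID}, which contains all of one fragment — lossless.
Dependency preservation: the restricted closure of {SuppID} across the fragments never reaches {Weight, PartNo}, so SuppID → Weight, PartNo cannot be enforced without a join — not preserved.

lossless but not dependency-preserving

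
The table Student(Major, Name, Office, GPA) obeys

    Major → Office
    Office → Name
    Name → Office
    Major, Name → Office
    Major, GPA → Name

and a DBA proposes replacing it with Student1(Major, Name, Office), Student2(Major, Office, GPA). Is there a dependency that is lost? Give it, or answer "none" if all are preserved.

none

Major → Office lies within Student1.
Office → Name lies within Student1.
Name → Office lies within Student1.
Major, Name → Office lies within Student1.
Major, GPA → Name: restricted closure across fragments reaches Name.
Every dependency is enforceable on the fragments, so the decomposition is dependency-preserving.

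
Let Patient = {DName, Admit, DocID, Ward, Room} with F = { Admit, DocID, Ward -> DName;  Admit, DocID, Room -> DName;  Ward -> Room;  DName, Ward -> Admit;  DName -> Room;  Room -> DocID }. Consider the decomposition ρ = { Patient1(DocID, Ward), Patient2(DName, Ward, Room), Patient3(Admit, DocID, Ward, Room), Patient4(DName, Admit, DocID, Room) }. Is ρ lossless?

Chase test. Columns are DName, Admit, DocID, Ward, Room; row i has aⱼ where attribute j ∈ Patienti, else bᵢⱼ.
Initial tableau (one row per fragment):
  row 1: b11 b12 a3 a4 b15
  row 2: a1 b22 b23 a4 a5
  row 3: b31 a2 a3 a4 a5
  row 4: a1 a2 a3 b44 a5
Rows 3 and 4 agree on Admit, DocID, Room; apply Admit, DocID, Room→DName and equate their DName entries.
Rows 1 and 2 agree on Ward; apply Ward→Room and equate their Room entries.
Rows 2 and 3 agree on DName, Ward; apply DName, Ward→Admit and equate their Admit entries.
Rows 1 and 2 agree on Room; apply Room→DocID and equate their DocID entries.
Row 2 is now all distinguished symbols — the join is lossless.

Yes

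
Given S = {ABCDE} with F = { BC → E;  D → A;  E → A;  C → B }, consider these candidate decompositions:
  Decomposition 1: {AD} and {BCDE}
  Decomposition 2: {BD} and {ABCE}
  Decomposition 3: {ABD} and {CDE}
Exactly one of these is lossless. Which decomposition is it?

Decomposition 1

Decomposition 1: common = {D}, closure = {AD} → lossless.
Decomposition 2: common = {B}, closure = {B} → lossy.
Decomposition 3: common = {D}, closure = {AD} → lossy.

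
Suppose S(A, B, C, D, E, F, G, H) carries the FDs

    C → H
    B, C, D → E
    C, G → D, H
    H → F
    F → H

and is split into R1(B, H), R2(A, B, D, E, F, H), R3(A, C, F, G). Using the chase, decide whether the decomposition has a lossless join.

Chase test. Columns are A, B, C, D, E, F, G, H; row i has aⱼ where attribute j ∈ Ri, else bᵢⱼ.
Initial tableau (one row per fragment):
  row 1: b11 a2 b13 b14 b15 b16 b17 a8
  row 2: a1 a2 b23 a4 a5 a6 b27 a8
  row 3: a1 b32 a3 b34 b35 a6 a7 b38
Rows 1 and 2 agree on H; apply H→F and equate their F entries.
Rows 1 and 3 agree on F; apply F→H and equate their H entries.
No row becomes fully distinguished — the join is lossy.

No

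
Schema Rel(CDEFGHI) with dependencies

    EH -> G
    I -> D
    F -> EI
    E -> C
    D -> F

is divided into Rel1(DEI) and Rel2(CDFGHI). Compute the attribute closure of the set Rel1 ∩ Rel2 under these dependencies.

CDEFI

Rel1 ∩ Rel2 = {DI}.
D → F applies, adding F
F → EI applies, adding E
E → C applies, adding C
Closure: {CDEFI}.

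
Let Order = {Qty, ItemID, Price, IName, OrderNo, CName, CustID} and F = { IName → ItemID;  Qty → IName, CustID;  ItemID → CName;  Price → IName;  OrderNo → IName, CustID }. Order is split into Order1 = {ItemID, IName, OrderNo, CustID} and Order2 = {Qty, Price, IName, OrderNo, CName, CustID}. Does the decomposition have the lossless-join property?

Common attributes: Order1 ∩ Order2 = {IName, OrderNo, CustID}.
Closure of {IName, OrderNo, CustID}: IName → ItemID applies, adding ItemID; ItemID → CName applies, adding CName. So (IName, OrderNo, CustID)⁺ = {ItemID, IName, OrderNo, CName, CustID}.
This closure contains every attribute of Order1, so Order1 ∩ Order2 → Order1. The join is lossless.

Yes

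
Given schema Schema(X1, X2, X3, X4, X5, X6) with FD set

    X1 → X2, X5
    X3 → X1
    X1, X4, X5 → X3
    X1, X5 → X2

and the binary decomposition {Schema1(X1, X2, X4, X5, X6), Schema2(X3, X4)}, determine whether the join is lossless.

No

Common attributes: Schema1 ∩ Schema2 = {X4}.
No dependency enlarges {X4}, so (X4)⁺ = {X4}.
The closure contains neither all of Schema1 = {X1, X2, X4, X5, X6} nor all of Schema2 = {X3, X4}, so the common attributes are not a superkey of either fragment. The join is lossy.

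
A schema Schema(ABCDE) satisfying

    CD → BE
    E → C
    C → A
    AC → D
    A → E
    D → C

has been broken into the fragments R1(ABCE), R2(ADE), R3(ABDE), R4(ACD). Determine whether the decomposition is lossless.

Chase test. Columns are ABCDE; row i has aⱼ where attribute j ∈ Ri, else bᵢⱼ.
Initial tableau (one row per fragment):
  row 1: a1 a2 a3 b14 a5
  row 2: a1 b22 b23 a4 a5
  row 3: a1 a2 b33 a4 a5
  row 4: a1 b42 a3 a4 b45
Rows 1 and 2 agree on E; apply E→C and equate their C entries.
Rows 1 and 3 agree on E; apply E→C and equate their C entries.
Rows 1 and 2 agree on AC; apply AC→D and equate their D entries.
Rows 1 and 4 agree on A; apply A→E and equate their E entries.
Rows 1 and 2 agree on CD; apply CD→BE and equate their BE entries.
Rows 1 and 4 agree on CD; apply CD→BE and equate their BE entries.
Row 1 is now all distinguished symbols — the join is lossless.

Yes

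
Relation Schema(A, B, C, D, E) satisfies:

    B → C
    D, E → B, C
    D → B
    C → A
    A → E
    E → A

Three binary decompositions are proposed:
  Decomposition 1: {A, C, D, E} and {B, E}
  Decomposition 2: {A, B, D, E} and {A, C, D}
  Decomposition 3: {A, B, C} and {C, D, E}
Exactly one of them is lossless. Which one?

Decomposition 2

Decomposition 1: common = {E}, closure = {A, E} → lossy.
Decomposition 2: common = {A, D}, closure = {A, B, C, D, E} → lossless.
Decomposition 3: common = {C}, closure = {A, C, E} → lossy.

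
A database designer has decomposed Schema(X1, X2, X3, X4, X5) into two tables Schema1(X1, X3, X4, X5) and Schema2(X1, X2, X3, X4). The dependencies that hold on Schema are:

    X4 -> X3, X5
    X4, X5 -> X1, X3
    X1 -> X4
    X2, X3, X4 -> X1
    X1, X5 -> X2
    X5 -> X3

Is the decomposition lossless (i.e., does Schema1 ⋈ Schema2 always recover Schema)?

Common attributes: Schema1 ∩ Schema2 = {X1, X3, X4}.
Closure of {X1, X3, X4}: X4 → X3, X5 applies, adding X5; X1, X5 → X2 applies, adding X2. So (X1, X3, X4)⁺ = {X1, X2, X3, X4, X5}.
This closure contains every attribute of Schema1, so Schema1 ∩ Schema2 → Schema1. The join is lossless.

Yes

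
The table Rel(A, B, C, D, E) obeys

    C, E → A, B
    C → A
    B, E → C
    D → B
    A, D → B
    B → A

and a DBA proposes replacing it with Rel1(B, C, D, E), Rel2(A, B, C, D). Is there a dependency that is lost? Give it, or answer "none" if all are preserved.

C, E → A, B: restricted closure across fragments reaches A, B.
C → A lies within Rel2.
B, E → C lies within Rel1.
D → B lies within Rel1.
A, D → B lies within Rel2.
B → A lies within Rel2.
Every dependency is enforceable on the fragments, so the decomposition is dependency-preserving.

none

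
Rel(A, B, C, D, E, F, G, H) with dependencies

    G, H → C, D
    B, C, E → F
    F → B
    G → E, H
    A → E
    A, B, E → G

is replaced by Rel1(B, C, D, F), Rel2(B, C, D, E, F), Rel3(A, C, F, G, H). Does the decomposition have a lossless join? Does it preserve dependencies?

lossy and not dependency-preserving

Lossless test (chase): Rows 1 and 3 agree on F; apply F→B and equate their B entries. No row becomes fully distinguished — the join is lossy.
Dependency preservation: the restricted closure of {G, H} across the fragments never reaches {C, D}, so G, H → C, D cannot be enforced without a join — not preserved.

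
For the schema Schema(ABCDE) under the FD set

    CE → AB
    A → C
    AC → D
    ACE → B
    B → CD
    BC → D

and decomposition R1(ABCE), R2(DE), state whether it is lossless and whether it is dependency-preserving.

Lossless test: (E)⁺ = {E}, which is a superkey of neither fragment — lossy.
Dependency preservation: the restricted closure of {AC} across the fragments never reaches {D}, so AC → D cannot be enforced without a join — not preserved.

lossy and not dependency-preserving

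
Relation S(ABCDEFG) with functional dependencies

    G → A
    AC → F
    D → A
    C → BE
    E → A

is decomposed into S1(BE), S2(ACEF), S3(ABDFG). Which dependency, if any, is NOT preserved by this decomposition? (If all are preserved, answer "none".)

C → BE

Check C → BE: no single fragment contains all of {BCE}, and the restricted closure of {C} across the fragments never reaches {BE}.
G → A is preserved.
AC → F is preserved.
D → A is preserved.
E → A is preserved.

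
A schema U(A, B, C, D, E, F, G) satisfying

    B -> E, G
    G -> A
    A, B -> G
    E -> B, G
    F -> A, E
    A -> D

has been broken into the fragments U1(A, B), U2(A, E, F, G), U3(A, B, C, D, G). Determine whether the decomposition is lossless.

Chase test. Columns are A, B, C, D, E, F, G; row i has aⱼ where attribute j ∈ Ui, else bᵢⱼ.
Initial tableau (one row per fragment):
  row 1: a1 a2 b13 b14 b15 b16 b17
  row 2: a1 b22 b23 b24 a5 a6 a7
  row 3: a1 a2 a3 a4 b35 b36 a7
Rows 1 and 3 agree on B; apply B→E, G and equate their E, G entries.
Rows 1 and 2 agree on A; apply A→D and equate their D entries.
Rows 1 and 3 agree on A; apply A→D and equate their D entries.
No row becomes fully distinguished — the join is lossy.

No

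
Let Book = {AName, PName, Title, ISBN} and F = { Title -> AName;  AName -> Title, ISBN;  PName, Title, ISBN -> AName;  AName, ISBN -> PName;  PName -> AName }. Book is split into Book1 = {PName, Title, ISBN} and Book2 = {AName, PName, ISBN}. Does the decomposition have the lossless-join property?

Common attributes: Book1 ∩ Book2 = {PName, ISBN}.
Closure of {PName, ISBN}: PName → AName applies, adding AName; AName → Title, ISBN applies, adding Title. So (PName, ISBN)⁺ = {AName, PName, Title, ISBN}.
This closure contains every attribute of Book1, so Book1 ∩ Book2 → Book1. The join is lossless.

Yes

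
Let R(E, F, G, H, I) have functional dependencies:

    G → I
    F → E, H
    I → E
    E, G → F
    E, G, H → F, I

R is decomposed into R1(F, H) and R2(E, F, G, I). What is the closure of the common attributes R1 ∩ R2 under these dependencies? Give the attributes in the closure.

E, F, H

R1 ∩ R2 = {F}.
F → E, H applies, adding E, H
Closure: {E, F, H}.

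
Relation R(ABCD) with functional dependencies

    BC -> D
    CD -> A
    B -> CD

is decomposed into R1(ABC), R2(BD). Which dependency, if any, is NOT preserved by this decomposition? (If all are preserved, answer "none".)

CD -> A

Check CD → A: no single fragment contains all of {ACD}, and the restricted closure of {CD} across the fragments never reaches {A}.
BC → D is preserved.
B → CD is preserved.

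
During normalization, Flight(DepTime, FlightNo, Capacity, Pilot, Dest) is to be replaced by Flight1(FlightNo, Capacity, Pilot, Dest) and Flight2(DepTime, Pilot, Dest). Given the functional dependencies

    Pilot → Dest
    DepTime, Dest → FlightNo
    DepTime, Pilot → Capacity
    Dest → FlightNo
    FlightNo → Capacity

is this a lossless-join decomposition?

Yes

Common attributes: Flight1 ∩ Flight2 = {Pilot, Dest}.
Closure of {Pilot, Dest}: Dest → FlightNo applies, adding FlightNo; FlightNo → Capacity applies, adding Capacity. So (Pilot, Dest)⁺ = {FlightNo, Capacity, Pilot, Dest}.
This closure contains every attribute of Flight1, so Flight1 ∩ Flight2 → Flight1. The join is lossless.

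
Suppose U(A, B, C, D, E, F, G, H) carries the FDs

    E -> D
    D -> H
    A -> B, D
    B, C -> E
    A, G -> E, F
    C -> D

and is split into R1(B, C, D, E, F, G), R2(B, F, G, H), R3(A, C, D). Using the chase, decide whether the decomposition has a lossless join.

No

Chase test. Columns are A, B, C, D, E, F, G, H; row i has aⱼ where attribute j ∈ Ri, else bᵢⱼ.
Initial tableau (one row per fragment):
  row 1: b11 a2 a3 a4 a5 a6 a7 b18
  row 2: b21 a2 b23 b24 b25 a6 a7 a8
  row 3: a1 b32 a3 a4 b35 b36 b37 b38
Rows 1 and 3 agree on D; apply D→H and equate their H entries.
No row becomes fully distinguished — the join is lossy.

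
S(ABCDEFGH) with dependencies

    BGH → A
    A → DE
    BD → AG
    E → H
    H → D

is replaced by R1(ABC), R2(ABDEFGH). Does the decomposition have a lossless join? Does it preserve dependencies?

lossy but dependency-preserving

Lossless test: (AB)⁺ = {ABDEGH}, which is a superkey of neither fragment — lossy.
Dependency preservation: every FD's attributes lie within a single fragment, so each can be enforced locally — preserved.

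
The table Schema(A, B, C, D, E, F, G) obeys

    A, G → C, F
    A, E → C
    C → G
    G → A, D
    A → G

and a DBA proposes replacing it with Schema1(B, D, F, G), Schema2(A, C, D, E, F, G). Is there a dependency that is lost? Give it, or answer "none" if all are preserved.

A, G → C, F lies within Schema2.
A, E → C lies within Schema2.
C → G lies within Schema2.
G → A, D lies within Schema2.
A → G lies within Schema2.
Every dependency is enforceable on the fragments, so the decomposition is dependency-preserving.

none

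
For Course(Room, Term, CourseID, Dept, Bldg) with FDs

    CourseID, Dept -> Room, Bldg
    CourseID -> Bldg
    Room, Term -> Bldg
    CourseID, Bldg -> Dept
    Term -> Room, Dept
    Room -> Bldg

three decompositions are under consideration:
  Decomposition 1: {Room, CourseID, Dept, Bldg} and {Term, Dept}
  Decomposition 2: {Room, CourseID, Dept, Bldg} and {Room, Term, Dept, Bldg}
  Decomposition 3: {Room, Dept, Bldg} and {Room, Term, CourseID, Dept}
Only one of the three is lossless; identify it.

Decomposition 3

Decomposition 1: common = {Dept}, closure = {Dept} → lossy.
Decomposition 2: common = {Room, Dept, Bldg}, closure = {Room, Dept, Bldg} → lossy.
Decomposition 3: common = {Room, Dept}, closure = {Room, Dept, Bldg} → lossless.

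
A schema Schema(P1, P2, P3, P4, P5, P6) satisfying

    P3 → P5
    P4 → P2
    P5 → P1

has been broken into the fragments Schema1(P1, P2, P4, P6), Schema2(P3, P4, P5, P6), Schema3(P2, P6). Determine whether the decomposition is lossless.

Chase test. Columns are P1, P2, P3, P4, P5, P6; row i has aⱼ where attribute j ∈ Schemai, else bᵢⱼ.
Initial tableau (one row per fragment):
  row 1: a1 a2 b13 a4 b15 a6
  row 2: b21 b22 a3 a4 a5 a6
  row 3: b31 a2 b33 b34 b35 a6
Rows 1 and 2 agree on P4; apply P4→P2 and equate their P2 entries.
No row becomes fully distinguished — the join is lossy.

No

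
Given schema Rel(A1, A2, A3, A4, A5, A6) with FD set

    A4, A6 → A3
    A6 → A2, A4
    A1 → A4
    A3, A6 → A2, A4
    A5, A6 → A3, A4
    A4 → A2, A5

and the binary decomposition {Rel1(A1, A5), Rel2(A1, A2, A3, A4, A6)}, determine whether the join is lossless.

Yes

Common attributes: Rel1 ∩ Rel2 = {A1}.
Closure of {A1}: A1 → A4 applies, adding A4; A4 → A2, A5 applies, adding A2, A5. So (A1)⁺ = {A1, A2, A4, A5}.
This closure contains every attribute of Rel1, so Rel1 ∩ Rel2 → Rel1. The join is lossless.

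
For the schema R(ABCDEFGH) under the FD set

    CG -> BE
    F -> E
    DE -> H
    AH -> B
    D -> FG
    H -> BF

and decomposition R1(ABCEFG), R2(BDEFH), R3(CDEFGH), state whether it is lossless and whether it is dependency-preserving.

lossy but dependency-preserving

Lossless test (chase): Rows 1 and 3 agree on CG; apply CG→BE and equate their BE entries. Rows 2 and 3 agree on D; apply D→FG and equate their FG entries. No row becomes fully distinguished — the join is lossy.
Dependency preservation: AH → B is not contained in any single fragment, but the restricted closure of its left-hand side across the fragments still reaches the right-hand side; the remaining FDs each lie inside some fragment. All dependencies are preserved.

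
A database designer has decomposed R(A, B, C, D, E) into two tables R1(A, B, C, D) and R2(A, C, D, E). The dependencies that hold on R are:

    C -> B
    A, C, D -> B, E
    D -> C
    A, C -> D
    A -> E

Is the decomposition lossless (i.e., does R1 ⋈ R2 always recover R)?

Common attributes: R1 ∩ R2 = {A, C, D}.
Closure of {A, C, D}: C → B applies, adding B; A, C, D → B, E applies, adding E. So (A, C, D)⁺ = {A, B, C, D, E}.
This closure contains every attribute of R1, so R1 ∩ R2 → R1. The join is lossless.

Yes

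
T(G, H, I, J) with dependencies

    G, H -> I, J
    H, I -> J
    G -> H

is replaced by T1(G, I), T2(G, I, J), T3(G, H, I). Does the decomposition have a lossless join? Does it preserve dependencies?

Lossless test (chase): Rows 1 and 2 agree on G; apply G→H and equate their H entries. Rows 1 and 3 agree on G; apply G→H and equate their H entries. Rows 1 and 2 agree on G, H; apply G, H→I, J and equate their I, J entries. Rows 1 and 3 agree on G, H; apply G, H→I, J and equate their I, J entries. Row 1 is now all distinguished symbols — the join is lossless.
Dependency preservation: the restricted closure of {H, I} across the fragments never reaches {J}, so H, I → J cannot be enforced without a join — not preserved.

lossless but not dependency-preserving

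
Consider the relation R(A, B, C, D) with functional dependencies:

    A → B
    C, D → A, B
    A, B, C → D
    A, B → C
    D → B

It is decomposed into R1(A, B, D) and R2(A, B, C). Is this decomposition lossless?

Common attributes: R1 ∩ R2 = {A, B}.
Closure of {A, B}: A, B → C applies, adding C; A, B, C → D applies, adding D. So (A, B)⁺ = {A, B, C, D}.
This closure contains every attribute of R1, so R1 ∩ R2 → R1. The join is lossless.

Yes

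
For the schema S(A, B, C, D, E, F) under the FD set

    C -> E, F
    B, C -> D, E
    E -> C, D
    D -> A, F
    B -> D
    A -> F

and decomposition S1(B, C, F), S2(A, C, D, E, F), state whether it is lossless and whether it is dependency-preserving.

lossless but not dependency-preserving

Lossless test: (C, F)⁺ = {A, C, D, E, F}, which contains all of one fragment — lossless.
Dependency preservation: the restricted closure of {B} across the fragments never reaches {D}, so B → D cannot be enforced without a join — not preserved.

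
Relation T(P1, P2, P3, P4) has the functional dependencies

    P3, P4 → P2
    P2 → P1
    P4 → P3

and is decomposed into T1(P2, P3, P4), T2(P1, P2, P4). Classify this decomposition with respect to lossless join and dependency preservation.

lossless and dependency-preserving

Lossless test: (P2, P4)⁺ = {P1, P2, P3, P4}, which contains all of one fragment — lossless.
Dependency preservation: every FD's attributes lie within a single fragment, so each can be enforced locally — preserved.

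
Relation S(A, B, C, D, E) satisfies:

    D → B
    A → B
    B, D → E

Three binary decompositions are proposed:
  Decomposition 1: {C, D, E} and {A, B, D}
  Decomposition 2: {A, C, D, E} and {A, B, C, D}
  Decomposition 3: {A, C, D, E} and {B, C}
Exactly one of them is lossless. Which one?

Decomposition 2

Decomposition 1: common = {D}, closure = {B, D, E} → lossy.
Decomposition 2: common = {A, C, D}, closure = {A, B, C, D, E} → lossless.
Decomposition 3: common = {C}, closure = {C} → lossy.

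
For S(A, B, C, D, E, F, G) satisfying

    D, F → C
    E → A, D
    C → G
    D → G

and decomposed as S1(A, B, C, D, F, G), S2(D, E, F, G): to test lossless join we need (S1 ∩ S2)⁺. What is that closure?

C, D, F, G

S1 ∩ S2 = {D, F, G}.
D, F → C applies, adding C
Closure: {C, D, F, G}.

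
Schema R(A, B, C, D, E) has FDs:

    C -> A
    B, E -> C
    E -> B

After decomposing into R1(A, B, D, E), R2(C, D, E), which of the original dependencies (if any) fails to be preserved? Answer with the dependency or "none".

Check C → A: no single fragment contains all of {A, C}, and the restricted closure of {C} across the fragments never reaches {A}.
B, E → C is preserved.
E → B is preserved.

C -> A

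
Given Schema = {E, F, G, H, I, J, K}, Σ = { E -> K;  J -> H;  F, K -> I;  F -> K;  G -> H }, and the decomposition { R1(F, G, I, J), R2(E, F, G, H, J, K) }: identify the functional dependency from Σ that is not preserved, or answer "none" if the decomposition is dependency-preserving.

E → K lies within R2.
J → H lies within R2.
F, K → I: restricted closure across fragments reaches I.
F → K lies within R2.
G → H lies within R2.
Every dependency is enforceable on the fragments, so the decomposition is dependency-preserving.

none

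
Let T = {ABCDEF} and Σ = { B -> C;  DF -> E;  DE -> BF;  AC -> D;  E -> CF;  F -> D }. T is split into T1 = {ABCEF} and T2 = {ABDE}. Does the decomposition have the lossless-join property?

Yes

Common attributes: T1 ∩ T2 = {ABE}.
Closure of {ABE}: B → C applies, adding C; AC → D applies, adding D; E → CF applies, adding F. So (ABE)⁺ = {ABCDEF}.
This closure contains every attribute of T1, so T1 ∩ T2 → T1. The join is lossless.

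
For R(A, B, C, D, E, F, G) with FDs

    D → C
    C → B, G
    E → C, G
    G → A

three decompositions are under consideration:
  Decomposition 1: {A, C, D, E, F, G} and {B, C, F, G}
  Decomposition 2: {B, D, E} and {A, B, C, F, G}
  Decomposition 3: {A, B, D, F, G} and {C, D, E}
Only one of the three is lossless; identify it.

Decomposition 1: common = {C, F, G}, closure = {A, B, C, F, G} → lossless.
Decomposition 2: common = {B}, closure = {B} → lossy.
Decomposition 3: common = {D}, closure = {A, B, C, D, G} → lossy.

Decomposition 1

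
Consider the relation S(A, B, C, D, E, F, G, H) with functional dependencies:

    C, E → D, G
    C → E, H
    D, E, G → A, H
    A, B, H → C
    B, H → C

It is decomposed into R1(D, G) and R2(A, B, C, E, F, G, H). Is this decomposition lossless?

No

Common attributes: R1 ∩ R2 = {G}.
No dependency enlarges {G}, so (G)⁺ = {G}.
The closure contains neither all of R1 = {D, G} nor all of R2 = {A, B, C, E, F, G, H}, so the common attributes are not a superkey of either fragment. The join is lossy.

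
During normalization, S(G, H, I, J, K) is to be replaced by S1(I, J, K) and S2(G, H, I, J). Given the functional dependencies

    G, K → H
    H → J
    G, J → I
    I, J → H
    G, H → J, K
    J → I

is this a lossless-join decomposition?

No

Common attributes: S1 ∩ S2 = {I, J}.
Closure of {I, J}: I, J → H applies, adding H. So (I, J)⁺ = {H, I, J}.
The closure contains neither all of S1 = {I, J, K} nor all of S2 = {G, H, I, J}, so the common attributes are not a superkey of either fragment. The join is lossy.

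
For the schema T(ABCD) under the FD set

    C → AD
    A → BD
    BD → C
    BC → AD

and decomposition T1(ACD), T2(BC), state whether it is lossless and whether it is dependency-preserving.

lossless but not dependency-preserving

Lossless test: (C)⁺ = {ABCD}, which contains all of one fragment — lossless.
Dependency preservation: the restricted closure of {BD} across the fragments never reaches {C}, so BD → C cannot be enforced without a join — not preserved.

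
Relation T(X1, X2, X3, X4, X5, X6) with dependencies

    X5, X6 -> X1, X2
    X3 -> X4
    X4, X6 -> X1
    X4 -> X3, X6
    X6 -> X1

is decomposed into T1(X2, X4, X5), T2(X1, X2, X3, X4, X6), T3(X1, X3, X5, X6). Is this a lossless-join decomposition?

Chase test. Columns are X1, X2, X3, X4, X5, X6; row i has aⱼ where attribute j ∈ Ti, else bᵢⱼ.
Initial tableau (one row per fragment):
  row 1: b11 a2 b13 a4 a5 b16
  row 2: a1 a2 a3 a4 b25 a6
  row 3: a1 b32 a3 b34 a5 a6
Rows 2 and 3 agree on X3; apply X3→X4 and equate their X4 entries.
Rows 1 and 2 agree on X4; apply X4→X3, X6 and equate their X3, X6 entries.
Rows 1 and 2 agree on X6; apply X6→X1 and equate their X1 entries.
Rows 1 and 3 agree on X5, X6; apply X5, X6→X1, X2 and equate their X1, X2 entries.
Row 1 is now all distinguished symbols — the join is lossless.

Yes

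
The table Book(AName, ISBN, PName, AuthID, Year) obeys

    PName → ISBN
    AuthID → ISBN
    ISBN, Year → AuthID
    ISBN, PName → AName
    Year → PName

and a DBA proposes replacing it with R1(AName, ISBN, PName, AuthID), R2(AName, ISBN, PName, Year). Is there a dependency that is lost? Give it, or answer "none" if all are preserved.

ISBN, Year → AuthID

Check ISBN, Year → AuthID: no single fragment contains all of {ISBN, AuthID, Year}, and the restricted closure of {ISBN, Year} across the fragments never reaches {AuthID}.
PName → ISBN is preserved.
AuthID → ISBN is preserved.
ISBN, PName → AName is preserved.
Year → PName is preserved.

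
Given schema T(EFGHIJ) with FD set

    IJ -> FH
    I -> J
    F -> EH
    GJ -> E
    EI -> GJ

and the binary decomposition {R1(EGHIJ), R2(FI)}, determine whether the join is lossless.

Common attributes: R1 ∩ R2 = {I}.
Closure of {I}: I → J applies, adding J; IJ → FH applies, adding FH; F → EH applies, adding E; EI → GJ applies, adding G. So (I)⁺ = {EFGHIJ}.
This closure contains every attribute of R1, so R1 ∩ R2 → R1. The join is lossless.

Yes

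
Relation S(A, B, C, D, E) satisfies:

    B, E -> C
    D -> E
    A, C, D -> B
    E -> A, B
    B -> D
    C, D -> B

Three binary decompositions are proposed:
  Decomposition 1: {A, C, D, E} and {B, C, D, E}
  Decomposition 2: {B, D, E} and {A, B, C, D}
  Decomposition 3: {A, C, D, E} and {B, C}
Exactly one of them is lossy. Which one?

Decomposition 1: common = {C, D, E}, closure = {A, B, C, D, E} → lossless.
Decomposition 2: common = {B, D}, closure = {A, B, C, D, E} → lossless.
Decomposition 3: common = {C}, closure = {C} → lossy.

Decomposition 3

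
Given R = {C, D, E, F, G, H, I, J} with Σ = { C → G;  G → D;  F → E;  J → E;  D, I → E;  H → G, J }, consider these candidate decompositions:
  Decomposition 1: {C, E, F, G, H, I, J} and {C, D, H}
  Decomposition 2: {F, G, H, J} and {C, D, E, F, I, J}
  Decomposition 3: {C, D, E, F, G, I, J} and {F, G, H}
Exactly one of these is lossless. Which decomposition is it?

Decomposition 1: common = {C, H}, closure = {C, D, E, G, H, J} → lossless.
Decomposition 2: common = {F, J}, closure = {E, F, J} → lossy.
Decomposition 3: common = {F, G}, closure = {D, E, F, G} → lossy.

Decomposition 1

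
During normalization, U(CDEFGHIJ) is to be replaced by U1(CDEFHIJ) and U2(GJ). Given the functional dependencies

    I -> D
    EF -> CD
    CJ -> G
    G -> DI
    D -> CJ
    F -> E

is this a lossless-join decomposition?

Common attributes: U1 ∩ U2 = {J}.
No dependency enlarges {J}, so (J)⁺ = {J}.
The closure contains neither all of U1 = {CDEFHIJ} nor all of U2 = {GJ}, so the common attributes are not a superkey of either fragment. The join is lossy.

No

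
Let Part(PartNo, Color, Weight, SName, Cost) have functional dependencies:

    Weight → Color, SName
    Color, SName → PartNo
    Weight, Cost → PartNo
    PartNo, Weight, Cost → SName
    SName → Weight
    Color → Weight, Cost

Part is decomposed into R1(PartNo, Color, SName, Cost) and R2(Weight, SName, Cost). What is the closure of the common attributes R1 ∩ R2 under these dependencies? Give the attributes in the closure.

PartNo, Color, Weight, SName, Cost

R1 ∩ R2 = {SName, Cost}.
SName → Weight applies, adding Weight
Weight → Color, SName applies, adding Color
Color, SName → PartNo applies, adding PartNo
Closure: {PartNo, Color, Weight, SName, Cost}.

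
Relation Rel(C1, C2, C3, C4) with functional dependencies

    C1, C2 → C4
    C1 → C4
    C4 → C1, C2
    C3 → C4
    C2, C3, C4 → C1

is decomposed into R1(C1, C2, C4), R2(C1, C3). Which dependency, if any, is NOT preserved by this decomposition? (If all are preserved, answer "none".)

none

C1, C2 → C4 lies within R1.
C1 → C4 lies within R1.
C4 → C1, C2 lies within R1.
C3 → C4: restricted closure across fragments reaches C4.
C2, C3, C4 → C1: restricted closure across fragments reaches C1.
Every dependency is enforceable on the fragments, so the decomposition is dependency-preserving.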